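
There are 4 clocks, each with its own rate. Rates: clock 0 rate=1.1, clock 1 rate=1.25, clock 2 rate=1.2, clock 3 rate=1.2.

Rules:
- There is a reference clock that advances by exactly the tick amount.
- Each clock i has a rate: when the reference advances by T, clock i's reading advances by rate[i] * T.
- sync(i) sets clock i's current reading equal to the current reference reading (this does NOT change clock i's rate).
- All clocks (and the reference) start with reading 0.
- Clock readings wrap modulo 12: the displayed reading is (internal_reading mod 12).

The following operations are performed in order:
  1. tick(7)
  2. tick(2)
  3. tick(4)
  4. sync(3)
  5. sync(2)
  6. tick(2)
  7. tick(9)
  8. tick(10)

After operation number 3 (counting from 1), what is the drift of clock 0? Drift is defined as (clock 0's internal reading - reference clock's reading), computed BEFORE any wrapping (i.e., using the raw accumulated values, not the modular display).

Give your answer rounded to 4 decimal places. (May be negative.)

Answer: 1.3000

Derivation:
After op 1 tick(7): ref=7.0000 raw=[7.7000 8.7500 8.4000 8.4000]
After op 2 tick(2): ref=9.0000 raw=[9.9000 11.2500 10.8000 10.8000]
After op 3 tick(4): ref=13.0000 raw=[14.3000 16.2500 15.6000 15.6000]
Drift of clock 0 after op 3: 14.3000 - 13.0000 = 1.3000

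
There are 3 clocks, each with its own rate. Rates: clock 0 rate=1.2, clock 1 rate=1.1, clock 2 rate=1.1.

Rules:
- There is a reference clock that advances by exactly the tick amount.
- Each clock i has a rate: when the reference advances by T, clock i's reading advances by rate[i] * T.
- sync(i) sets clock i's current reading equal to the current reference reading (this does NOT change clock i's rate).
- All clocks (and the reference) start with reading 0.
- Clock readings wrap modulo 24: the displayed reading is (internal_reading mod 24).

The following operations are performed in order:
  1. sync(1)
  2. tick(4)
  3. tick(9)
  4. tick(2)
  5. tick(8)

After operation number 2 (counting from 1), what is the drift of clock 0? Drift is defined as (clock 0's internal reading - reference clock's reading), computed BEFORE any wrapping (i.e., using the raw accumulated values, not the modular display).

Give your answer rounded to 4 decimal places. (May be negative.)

After op 1 sync(1): ref=0.0000 raw=[0.0000 0.0000 0.0000]
After op 2 tick(4): ref=4.0000 raw=[4.8000 4.4000 4.4000]
Drift of clock 0 after op 2: 4.8000 - 4.0000 = 0.8000

Answer: 0.8000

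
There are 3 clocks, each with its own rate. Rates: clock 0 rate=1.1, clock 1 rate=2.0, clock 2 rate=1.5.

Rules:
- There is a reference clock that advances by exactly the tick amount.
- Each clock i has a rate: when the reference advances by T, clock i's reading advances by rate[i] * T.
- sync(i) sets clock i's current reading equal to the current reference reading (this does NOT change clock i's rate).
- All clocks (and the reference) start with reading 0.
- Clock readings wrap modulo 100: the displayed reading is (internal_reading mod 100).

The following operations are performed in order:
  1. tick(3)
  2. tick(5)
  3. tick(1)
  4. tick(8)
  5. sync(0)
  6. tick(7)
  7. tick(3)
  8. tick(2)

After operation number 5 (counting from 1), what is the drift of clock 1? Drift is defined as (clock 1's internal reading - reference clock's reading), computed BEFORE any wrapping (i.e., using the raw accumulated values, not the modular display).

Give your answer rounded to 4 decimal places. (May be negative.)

Answer: 17.0000

Derivation:
After op 1 tick(3): ref=3.0000 raw=[3.3000 6.0000 4.5000]
After op 2 tick(5): ref=8.0000 raw=[8.8000 16.0000 12.0000]
After op 3 tick(1): ref=9.0000 raw=[9.9000 18.0000 13.5000]
After op 4 tick(8): ref=17.0000 raw=[18.7000 34.0000 25.5000]
After op 5 sync(0): ref=17.0000 raw=[17.0000 34.0000 25.5000]
Drift of clock 1 after op 5: 34.0000 - 17.0000 = 17.0000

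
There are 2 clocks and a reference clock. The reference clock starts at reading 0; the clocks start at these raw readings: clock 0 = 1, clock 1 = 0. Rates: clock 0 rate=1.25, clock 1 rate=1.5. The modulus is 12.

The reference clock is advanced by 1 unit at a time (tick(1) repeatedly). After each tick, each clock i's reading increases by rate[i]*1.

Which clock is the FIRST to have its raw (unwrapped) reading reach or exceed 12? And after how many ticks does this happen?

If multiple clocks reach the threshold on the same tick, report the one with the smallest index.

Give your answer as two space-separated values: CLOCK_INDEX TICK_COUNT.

clock 0: start=1, rate=1.25, needs 12-1 = 11; ticks = ceil(11/1.25) = ceil(8.8000) = 9; reading at tick 9 = 1 + 1.25*9 = 12.2500
clock 1: start=0, rate=1.5, needs 12-0 = 12; ticks = ceil(12/1.5) = ceil(8.0000) = 8; reading at tick 8 = 0 + 1.5*8 = 12.0000
Minimum tick count = 8; winners = [1]; smallest index = 1

Answer: 1 8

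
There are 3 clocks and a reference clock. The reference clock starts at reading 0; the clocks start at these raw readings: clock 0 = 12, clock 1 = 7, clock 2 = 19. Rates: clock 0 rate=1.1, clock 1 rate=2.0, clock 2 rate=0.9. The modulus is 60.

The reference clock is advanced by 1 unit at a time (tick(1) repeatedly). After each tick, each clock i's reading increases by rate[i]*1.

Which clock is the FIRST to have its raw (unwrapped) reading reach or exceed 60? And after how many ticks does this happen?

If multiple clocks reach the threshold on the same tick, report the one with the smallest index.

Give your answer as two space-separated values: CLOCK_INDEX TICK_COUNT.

clock 0: start=12, rate=1.1, needs 60-12 = 48; ticks = ceil(48/1.1) = ceil(43.6364) = 44; reading at tick 44 = 12 + 1.1*44 = 60.4000
clock 1: start=7, rate=2.0, needs 60-7 = 53; ticks = ceil(53/2.0) = ceil(26.5000) = 27; reading at tick 27 = 7 + 2.0*27 = 61.0000
clock 2: start=19, rate=0.9, needs 60-19 = 41; ticks = ceil(41/0.9) = ceil(45.5556) = 46; reading at tick 46 = 19 + 0.9*46 = 60.4000
Minimum tick count = 27; winners = [1]; smallest index = 1

Answer: 1 27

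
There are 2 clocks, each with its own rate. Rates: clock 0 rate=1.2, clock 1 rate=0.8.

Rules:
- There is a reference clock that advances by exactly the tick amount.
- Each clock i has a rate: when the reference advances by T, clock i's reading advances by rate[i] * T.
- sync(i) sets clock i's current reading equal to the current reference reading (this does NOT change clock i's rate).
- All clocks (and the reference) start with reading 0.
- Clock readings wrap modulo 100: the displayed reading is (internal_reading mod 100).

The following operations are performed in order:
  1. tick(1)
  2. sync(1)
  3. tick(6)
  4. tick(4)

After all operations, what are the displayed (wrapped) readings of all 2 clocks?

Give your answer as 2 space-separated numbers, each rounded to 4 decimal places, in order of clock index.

Answer: 13.2000 9.0000

Derivation:
After op 1 tick(1): ref=1.0000 raw=[1.2000 0.8000]
After op 2 sync(1): ref=1.0000 raw=[1.2000 1.0000]
After op 3 tick(6): ref=7.0000 raw=[8.4000 5.8000]
After op 4 tick(4): ref=11.0000 raw=[13.2000 9.0000]
Wrap final raw readings (mod 100): 13.2000 mod 100 = 13.2000; 9.0000 mod 100 = 9.0000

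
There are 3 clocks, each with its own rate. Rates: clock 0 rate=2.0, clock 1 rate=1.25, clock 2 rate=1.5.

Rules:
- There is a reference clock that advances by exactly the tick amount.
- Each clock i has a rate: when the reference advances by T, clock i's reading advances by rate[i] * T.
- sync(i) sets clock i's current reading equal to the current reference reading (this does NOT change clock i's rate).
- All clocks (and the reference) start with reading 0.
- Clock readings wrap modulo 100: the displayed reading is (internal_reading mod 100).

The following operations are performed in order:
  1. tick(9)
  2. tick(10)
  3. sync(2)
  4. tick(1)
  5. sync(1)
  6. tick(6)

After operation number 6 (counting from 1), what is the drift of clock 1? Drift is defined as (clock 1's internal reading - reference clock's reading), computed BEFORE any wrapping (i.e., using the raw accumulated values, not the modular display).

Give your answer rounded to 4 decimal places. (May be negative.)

Answer: 1.5000

Derivation:
After op 1 tick(9): ref=9.0000 raw=[18.0000 11.2500 13.5000]
After op 2 tick(10): ref=19.0000 raw=[38.0000 23.7500 28.5000]
After op 3 sync(2): ref=19.0000 raw=[38.0000 23.7500 19.0000]
After op 4 tick(1): ref=20.0000 raw=[40.0000 25.0000 20.5000]
After op 5 sync(1): ref=20.0000 raw=[40.0000 20.0000 20.5000]
After op 6 tick(6): ref=26.0000 raw=[52.0000 27.5000 29.5000]
Drift of clock 1 after op 6: 27.5000 - 26.0000 = 1.5000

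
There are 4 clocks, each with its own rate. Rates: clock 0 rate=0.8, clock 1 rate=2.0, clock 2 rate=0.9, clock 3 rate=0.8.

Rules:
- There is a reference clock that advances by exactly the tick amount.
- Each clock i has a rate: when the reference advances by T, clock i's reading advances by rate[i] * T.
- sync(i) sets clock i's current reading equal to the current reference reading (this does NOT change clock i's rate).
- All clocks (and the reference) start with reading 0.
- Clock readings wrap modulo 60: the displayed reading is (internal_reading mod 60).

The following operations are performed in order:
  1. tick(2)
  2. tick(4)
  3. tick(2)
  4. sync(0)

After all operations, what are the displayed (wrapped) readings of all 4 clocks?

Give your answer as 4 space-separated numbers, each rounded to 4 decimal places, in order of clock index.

After op 1 tick(2): ref=2.0000 raw=[1.6000 4.0000 1.8000 1.6000]
After op 2 tick(4): ref=6.0000 raw=[4.8000 12.0000 5.4000 4.8000]
After op 3 tick(2): ref=8.0000 raw=[6.4000 16.0000 7.2000 6.4000]
After op 4 sync(0): ref=8.0000 raw=[8.0000 16.0000 7.2000 6.4000]
Wrap final raw readings (mod 60): 8.0000 mod 60 = 8.0000; 16.0000 mod 60 = 16.0000; 7.2000 mod 60 = 7.2000; 6.4000 mod 60 = 6.4000

Answer: 8.0000 16.0000 7.2000 6.4000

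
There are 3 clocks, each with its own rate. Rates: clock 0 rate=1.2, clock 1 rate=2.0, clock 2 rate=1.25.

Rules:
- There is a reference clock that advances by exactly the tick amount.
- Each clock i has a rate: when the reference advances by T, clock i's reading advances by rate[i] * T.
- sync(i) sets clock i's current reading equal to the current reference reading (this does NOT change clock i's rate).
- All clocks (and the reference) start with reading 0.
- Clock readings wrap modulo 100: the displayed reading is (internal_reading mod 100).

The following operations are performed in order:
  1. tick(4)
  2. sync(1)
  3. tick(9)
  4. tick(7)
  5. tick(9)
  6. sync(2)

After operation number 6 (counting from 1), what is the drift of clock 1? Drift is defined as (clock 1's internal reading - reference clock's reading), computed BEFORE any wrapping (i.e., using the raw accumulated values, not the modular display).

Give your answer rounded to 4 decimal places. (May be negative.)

Answer: 25.0000

Derivation:
After op 1 tick(4): ref=4.0000 raw=[4.8000 8.0000 5.0000]
After op 2 sync(1): ref=4.0000 raw=[4.8000 4.0000 5.0000]
After op 3 tick(9): ref=13.0000 raw=[15.6000 22.0000 16.2500]
After op 4 tick(7): ref=20.0000 raw=[24.0000 36.0000 25.0000]
After op 5 tick(9): ref=29.0000 raw=[34.8000 54.0000 36.2500]
After op 6 sync(2): ref=29.0000 raw=[34.8000 54.0000 29.0000]
Drift of clock 1 after op 6: 54.0000 - 29.0000 = 25.0000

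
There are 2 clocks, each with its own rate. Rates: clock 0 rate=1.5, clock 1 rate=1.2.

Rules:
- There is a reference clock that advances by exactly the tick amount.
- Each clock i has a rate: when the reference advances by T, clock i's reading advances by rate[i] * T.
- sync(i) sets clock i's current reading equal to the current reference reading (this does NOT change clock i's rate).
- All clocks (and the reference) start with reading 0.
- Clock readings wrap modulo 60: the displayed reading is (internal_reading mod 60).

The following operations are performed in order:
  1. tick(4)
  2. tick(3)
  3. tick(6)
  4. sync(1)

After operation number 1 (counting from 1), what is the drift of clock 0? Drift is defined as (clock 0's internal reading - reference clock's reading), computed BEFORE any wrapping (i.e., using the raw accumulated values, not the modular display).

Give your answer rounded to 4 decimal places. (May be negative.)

After op 1 tick(4): ref=4.0000 raw=[6.0000 4.8000]
Drift of clock 0 after op 1: 6.0000 - 4.0000 = 2.0000

Answer: 2.0000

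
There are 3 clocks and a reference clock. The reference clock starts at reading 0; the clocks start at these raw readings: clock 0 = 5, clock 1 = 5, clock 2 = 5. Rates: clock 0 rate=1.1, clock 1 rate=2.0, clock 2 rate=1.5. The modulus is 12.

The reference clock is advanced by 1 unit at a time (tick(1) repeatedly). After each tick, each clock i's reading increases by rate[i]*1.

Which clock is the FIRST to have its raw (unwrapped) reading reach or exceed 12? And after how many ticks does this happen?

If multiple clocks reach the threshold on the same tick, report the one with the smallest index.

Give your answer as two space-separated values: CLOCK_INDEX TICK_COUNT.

clock 0: start=5, rate=1.1, needs 12-5 = 7; ticks = ceil(7/1.1) = ceil(6.3636) = 7; reading at tick 7 = 5 + 1.1*7 = 12.7000
clock 1: start=5, rate=2.0, needs 12-5 = 7; ticks = ceil(7/2.0) = ceil(3.5000) = 4; reading at tick 4 = 5 + 2.0*4 = 13.0000
clock 2: start=5, rate=1.5, needs 12-5 = 7; ticks = ceil(7/1.5) = ceil(4.6667) = 5; reading at tick 5 = 5 + 1.5*5 = 12.5000
Minimum tick count = 4; winners = [1]; smallest index = 1

Answer: 1 4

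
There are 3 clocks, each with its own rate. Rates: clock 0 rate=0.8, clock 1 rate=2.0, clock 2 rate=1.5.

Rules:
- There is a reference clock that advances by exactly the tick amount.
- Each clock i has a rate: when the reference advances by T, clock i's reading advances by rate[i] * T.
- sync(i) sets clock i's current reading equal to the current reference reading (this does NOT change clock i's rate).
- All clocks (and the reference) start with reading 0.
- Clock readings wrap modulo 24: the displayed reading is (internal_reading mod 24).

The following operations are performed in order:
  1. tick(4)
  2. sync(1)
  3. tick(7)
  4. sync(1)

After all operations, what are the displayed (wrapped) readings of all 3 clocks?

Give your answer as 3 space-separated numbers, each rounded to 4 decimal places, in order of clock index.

Answer: 8.8000 11.0000 16.5000

Derivation:
After op 1 tick(4): ref=4.0000 raw=[3.2000 8.0000 6.0000]
After op 2 sync(1): ref=4.0000 raw=[3.2000 4.0000 6.0000]
After op 3 tick(7): ref=11.0000 raw=[8.8000 18.0000 16.5000]
After op 4 sync(1): ref=11.0000 raw=[8.8000 11.0000 16.5000]
Wrap final raw readings (mod 24): 8.8000 mod 24 = 8.8000; 11.0000 mod 24 = 11.0000; 16.5000 mod 24 = 16.5000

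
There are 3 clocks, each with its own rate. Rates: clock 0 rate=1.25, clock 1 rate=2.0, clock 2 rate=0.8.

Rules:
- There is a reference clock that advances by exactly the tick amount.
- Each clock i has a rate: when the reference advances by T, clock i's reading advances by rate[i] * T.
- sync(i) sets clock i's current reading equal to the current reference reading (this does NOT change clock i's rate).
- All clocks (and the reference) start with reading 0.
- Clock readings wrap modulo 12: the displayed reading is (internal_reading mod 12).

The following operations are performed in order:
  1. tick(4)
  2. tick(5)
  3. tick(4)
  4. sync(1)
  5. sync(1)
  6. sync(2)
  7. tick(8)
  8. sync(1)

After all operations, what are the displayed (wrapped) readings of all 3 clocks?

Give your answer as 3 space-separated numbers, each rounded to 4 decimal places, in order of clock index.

Answer: 2.2500 9.0000 7.4000

Derivation:
After op 1 tick(4): ref=4.0000 raw=[5.0000 8.0000 3.2000]
After op 2 tick(5): ref=9.0000 raw=[11.2500 18.0000 7.2000]
After op 3 tick(4): ref=13.0000 raw=[16.2500 26.0000 10.4000]
After op 4 sync(1): ref=13.0000 raw=[16.2500 13.0000 10.4000]
After op 5 sync(1): ref=13.0000 raw=[16.2500 13.0000 10.4000]
After op 6 sync(2): ref=13.0000 raw=[16.2500 13.0000 13.0000]
After op 7 tick(8): ref=21.0000 raw=[26.2500 29.0000 19.4000]
After op 8 sync(1): ref=21.0000 raw=[26.2500 21.0000 19.4000]
Wrap final raw readings (mod 12): 26.2500 mod 12 = 2.2500; 21.0000 mod 12 = 9.0000; 19.4000 mod 12 = 7.4000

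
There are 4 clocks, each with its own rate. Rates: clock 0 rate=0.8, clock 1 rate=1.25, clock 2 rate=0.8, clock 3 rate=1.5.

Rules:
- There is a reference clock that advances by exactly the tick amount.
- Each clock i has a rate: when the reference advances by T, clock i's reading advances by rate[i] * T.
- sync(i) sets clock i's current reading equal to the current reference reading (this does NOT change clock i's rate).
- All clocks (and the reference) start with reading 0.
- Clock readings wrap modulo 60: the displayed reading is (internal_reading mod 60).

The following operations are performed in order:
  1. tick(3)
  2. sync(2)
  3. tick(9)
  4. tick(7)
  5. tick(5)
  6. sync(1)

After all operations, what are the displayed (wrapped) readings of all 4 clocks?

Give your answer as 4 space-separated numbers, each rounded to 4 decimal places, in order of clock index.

Answer: 19.2000 24.0000 19.8000 36.0000

Derivation:
After op 1 tick(3): ref=3.0000 raw=[2.4000 3.7500 2.4000 4.5000]
After op 2 sync(2): ref=3.0000 raw=[2.4000 3.7500 3.0000 4.5000]
After op 3 tick(9): ref=12.0000 raw=[9.6000 15.0000 10.2000 18.0000]
After op 4 tick(7): ref=19.0000 raw=[15.2000 23.7500 15.8000 28.5000]
After op 5 tick(5): ref=24.0000 raw=[19.2000 30.0000 19.8000 36.0000]
After op 6 sync(1): ref=24.0000 raw=[19.2000 24.0000 19.8000 36.0000]
Wrap final raw readings (mod 60): 19.2000 mod 60 = 19.2000; 24.0000 mod 60 = 24.0000; 19.8000 mod 60 = 19.8000; 36.0000 mod 60 = 36.0000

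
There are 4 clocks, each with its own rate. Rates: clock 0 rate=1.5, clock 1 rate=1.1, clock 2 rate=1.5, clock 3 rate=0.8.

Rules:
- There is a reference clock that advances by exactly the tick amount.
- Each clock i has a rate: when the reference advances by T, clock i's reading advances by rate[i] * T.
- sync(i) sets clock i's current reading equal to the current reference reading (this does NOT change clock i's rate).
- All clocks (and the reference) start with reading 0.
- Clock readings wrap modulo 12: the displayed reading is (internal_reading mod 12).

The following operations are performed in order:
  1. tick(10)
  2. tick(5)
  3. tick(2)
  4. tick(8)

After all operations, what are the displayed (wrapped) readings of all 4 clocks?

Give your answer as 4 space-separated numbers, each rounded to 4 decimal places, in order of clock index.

After op 1 tick(10): ref=10.0000 raw=[15.0000 11.0000 15.0000 8.0000]
After op 2 tick(5): ref=15.0000 raw=[22.5000 16.5000 22.5000 12.0000]
After op 3 tick(2): ref=17.0000 raw=[25.5000 18.7000 25.5000 13.6000]
After op 4 tick(8): ref=25.0000 raw=[37.5000 27.5000 37.5000 20.0000]
Wrap final raw readings (mod 12): 37.5000 mod 12 = 1.5000; 27.5000 mod 12 = 3.5000; 37.5000 mod 12 = 1.5000; 20.0000 mod 12 = 8.0000

Answer: 1.5000 3.5000 1.5000 8.0000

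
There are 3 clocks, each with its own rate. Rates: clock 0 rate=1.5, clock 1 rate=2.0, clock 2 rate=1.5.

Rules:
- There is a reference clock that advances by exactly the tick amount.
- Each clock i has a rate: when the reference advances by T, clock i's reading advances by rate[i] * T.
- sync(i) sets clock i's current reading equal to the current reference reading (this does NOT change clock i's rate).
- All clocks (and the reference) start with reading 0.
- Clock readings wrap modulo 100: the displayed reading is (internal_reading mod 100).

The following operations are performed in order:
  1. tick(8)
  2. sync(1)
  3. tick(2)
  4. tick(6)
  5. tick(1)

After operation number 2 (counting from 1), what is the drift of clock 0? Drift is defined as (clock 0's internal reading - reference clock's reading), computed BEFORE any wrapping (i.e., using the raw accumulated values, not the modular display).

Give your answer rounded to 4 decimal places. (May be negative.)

After op 1 tick(8): ref=8.0000 raw=[12.0000 16.0000 12.0000]
After op 2 sync(1): ref=8.0000 raw=[12.0000 8.0000 12.0000]
Drift of clock 0 after op 2: 12.0000 - 8.0000 = 4.0000

Answer: 4.0000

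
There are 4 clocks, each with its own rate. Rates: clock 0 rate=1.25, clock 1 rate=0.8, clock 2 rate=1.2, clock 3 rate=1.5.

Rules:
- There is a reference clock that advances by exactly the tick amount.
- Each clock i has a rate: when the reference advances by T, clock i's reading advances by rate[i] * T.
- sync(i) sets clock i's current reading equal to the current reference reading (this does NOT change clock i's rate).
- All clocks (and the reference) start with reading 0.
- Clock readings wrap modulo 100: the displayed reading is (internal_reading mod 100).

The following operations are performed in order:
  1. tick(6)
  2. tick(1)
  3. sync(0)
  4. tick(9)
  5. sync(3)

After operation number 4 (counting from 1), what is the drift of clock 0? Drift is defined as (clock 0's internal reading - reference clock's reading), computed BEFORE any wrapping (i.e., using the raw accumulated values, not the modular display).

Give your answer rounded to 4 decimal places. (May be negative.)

Answer: 2.2500

Derivation:
After op 1 tick(6): ref=6.0000 raw=[7.5000 4.8000 7.2000 9.0000]
After op 2 tick(1): ref=7.0000 raw=[8.7500 5.6000 8.4000 10.5000]
After op 3 sync(0): ref=7.0000 raw=[7.0000 5.6000 8.4000 10.5000]
After op 4 tick(9): ref=16.0000 raw=[18.2500 12.8000 19.2000 24.0000]
Drift of clock 0 after op 4: 18.2500 - 16.0000 = 2.2500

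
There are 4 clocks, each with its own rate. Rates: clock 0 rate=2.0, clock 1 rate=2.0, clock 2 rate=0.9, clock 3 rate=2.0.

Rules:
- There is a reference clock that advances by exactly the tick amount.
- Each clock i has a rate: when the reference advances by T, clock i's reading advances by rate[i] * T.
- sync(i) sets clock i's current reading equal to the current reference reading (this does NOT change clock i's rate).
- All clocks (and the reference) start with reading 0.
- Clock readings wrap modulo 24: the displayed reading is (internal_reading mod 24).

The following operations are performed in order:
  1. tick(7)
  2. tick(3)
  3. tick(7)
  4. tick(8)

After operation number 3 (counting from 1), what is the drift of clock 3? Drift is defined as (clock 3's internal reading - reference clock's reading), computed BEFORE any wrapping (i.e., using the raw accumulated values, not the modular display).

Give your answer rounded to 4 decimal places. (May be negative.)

Answer: 17.0000

Derivation:
After op 1 tick(7): ref=7.0000 raw=[14.0000 14.0000 6.3000 14.0000]
After op 2 tick(3): ref=10.0000 raw=[20.0000 20.0000 9.0000 20.0000]
After op 3 tick(7): ref=17.0000 raw=[34.0000 34.0000 15.3000 34.0000]
Drift of clock 3 after op 3: 34.0000 - 17.0000 = 17.0000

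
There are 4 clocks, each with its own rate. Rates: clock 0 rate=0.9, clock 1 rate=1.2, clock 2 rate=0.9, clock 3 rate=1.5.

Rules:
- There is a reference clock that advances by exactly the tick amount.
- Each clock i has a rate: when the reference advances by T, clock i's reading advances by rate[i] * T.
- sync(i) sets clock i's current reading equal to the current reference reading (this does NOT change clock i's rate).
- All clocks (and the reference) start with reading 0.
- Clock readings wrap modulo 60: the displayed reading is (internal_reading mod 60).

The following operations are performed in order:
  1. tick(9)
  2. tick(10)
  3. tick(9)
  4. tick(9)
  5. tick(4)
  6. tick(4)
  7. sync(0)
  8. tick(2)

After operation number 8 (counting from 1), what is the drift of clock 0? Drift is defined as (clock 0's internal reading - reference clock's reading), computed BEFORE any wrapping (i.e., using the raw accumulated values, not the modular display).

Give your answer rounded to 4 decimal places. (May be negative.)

Answer: -0.2000

Derivation:
After op 1 tick(9): ref=9.0000 raw=[8.1000 10.8000 8.1000 13.5000]
After op 2 tick(10): ref=19.0000 raw=[17.1000 22.8000 17.1000 28.5000]
After op 3 tick(9): ref=28.0000 raw=[25.2000 33.6000 25.2000 42.0000]
After op 4 tick(9): ref=37.0000 raw=[33.3000 44.4000 33.3000 55.5000]
After op 5 tick(4): ref=41.0000 raw=[36.9000 49.2000 36.9000 61.5000]
After op 6 tick(4): ref=45.0000 raw=[40.5000 54.0000 40.5000 67.5000]
After op 7 sync(0): ref=45.0000 raw=[45.0000 54.0000 40.5000 67.5000]
After op 8 tick(2): ref=47.0000 raw=[46.8000 56.4000 42.3000 70.5000]
Drift of clock 0 after op 8: 46.8000 - 47.0000 = -0.2000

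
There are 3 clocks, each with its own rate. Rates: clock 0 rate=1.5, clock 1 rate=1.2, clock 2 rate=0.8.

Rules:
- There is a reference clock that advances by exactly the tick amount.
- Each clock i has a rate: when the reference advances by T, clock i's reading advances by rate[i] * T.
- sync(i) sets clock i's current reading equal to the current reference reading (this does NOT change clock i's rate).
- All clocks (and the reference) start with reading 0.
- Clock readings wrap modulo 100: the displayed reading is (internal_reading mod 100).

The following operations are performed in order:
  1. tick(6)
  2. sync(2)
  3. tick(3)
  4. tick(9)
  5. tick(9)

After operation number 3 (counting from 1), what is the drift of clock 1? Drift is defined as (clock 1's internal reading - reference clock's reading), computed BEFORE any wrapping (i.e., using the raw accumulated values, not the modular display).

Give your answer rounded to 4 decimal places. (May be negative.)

Answer: 1.8000

Derivation:
After op 1 tick(6): ref=6.0000 raw=[9.0000 7.2000 4.8000]
After op 2 sync(2): ref=6.0000 raw=[9.0000 7.2000 6.0000]
After op 3 tick(3): ref=9.0000 raw=[13.5000 10.8000 8.4000]
Drift of clock 1 after op 3: 10.8000 - 9.0000 = 1.8000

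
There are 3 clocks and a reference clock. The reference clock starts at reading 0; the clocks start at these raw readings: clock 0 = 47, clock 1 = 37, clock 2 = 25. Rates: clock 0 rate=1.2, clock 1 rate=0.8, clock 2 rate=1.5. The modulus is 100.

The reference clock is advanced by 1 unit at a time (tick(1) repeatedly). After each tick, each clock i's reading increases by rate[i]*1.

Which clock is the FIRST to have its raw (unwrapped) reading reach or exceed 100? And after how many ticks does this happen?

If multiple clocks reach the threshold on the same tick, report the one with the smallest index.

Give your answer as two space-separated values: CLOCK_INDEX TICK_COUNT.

clock 0: start=47, rate=1.2, needs 100-47 = 53; ticks = ceil(53/1.2) = ceil(44.1667) = 45; reading at tick 45 = 47 + 1.2*45 = 101.0000
clock 1: start=37, rate=0.8, needs 100-37 = 63; ticks = ceil(63/0.8) = ceil(78.7500) = 79; reading at tick 79 = 37 + 0.8*79 = 100.2000
clock 2: start=25, rate=1.5, needs 100-25 = 75; ticks = ceil(75/1.5) = ceil(50.0000) = 50; reading at tick 50 = 25 + 1.5*50 = 100.0000
Minimum tick count = 45; winners = [0]; smallest index = 0

Answer: 0 45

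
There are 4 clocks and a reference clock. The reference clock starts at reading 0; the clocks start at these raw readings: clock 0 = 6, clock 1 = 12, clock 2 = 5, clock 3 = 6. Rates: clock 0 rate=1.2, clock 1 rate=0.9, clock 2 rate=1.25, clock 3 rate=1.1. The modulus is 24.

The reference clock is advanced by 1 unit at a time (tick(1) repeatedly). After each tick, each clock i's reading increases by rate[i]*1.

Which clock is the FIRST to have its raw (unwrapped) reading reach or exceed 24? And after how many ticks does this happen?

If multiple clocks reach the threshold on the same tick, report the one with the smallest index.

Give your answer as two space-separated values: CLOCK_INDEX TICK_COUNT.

Answer: 1 14

Derivation:
clock 0: start=6, rate=1.2, needs 24-6 = 18; ticks = ceil(18/1.2) = ceil(15.0000) = 15; reading at tick 15 = 6 + 1.2*15 = 24.0000
clock 1: start=12, rate=0.9, needs 24-12 = 12; ticks = ceil(12/0.9) = ceil(13.3333) = 14; reading at tick 14 = 12 + 0.9*14 = 24.6000
clock 2: start=5, rate=1.25, needs 24-5 = 19; ticks = ceil(19/1.25) = ceil(15.2000) = 16; reading at tick 16 = 5 + 1.25*16 = 25.0000
clock 3: start=6, rate=1.1, needs 24-6 = 18; ticks = ceil(18/1.1) = ceil(16.3636) = 17; reading at tick 17 = 6 + 1.1*17 = 24.7000
Minimum tick count = 14; winners = [1]; smallest index = 1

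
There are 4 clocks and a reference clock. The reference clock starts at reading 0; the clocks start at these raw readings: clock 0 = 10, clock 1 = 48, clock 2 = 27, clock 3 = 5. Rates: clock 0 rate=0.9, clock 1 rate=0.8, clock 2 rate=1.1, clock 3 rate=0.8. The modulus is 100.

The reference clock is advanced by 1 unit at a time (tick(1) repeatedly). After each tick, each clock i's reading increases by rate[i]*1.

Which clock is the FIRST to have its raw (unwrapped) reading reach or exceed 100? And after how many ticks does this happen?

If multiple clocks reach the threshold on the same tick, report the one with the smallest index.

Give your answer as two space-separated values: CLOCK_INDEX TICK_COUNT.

Answer: 1 65

Derivation:
clock 0: start=10, rate=0.9, needs 100-10 = 90; ticks = ceil(90/0.9) = ceil(100.0000) = 100; reading at tick 100 = 10 + 0.9*100 = 100.0000
clock 1: start=48, rate=0.8, needs 100-48 = 52; ticks = ceil(52/0.8) = ceil(65.0000) = 65; reading at tick 65 = 48 + 0.8*65 = 100.0000
clock 2: start=27, rate=1.1, needs 100-27 = 73; ticks = ceil(73/1.1) = ceil(66.3636) = 67; reading at tick 67 = 27 + 1.1*67 = 100.7000
clock 3: start=5, rate=0.8, needs 100-5 = 95; ticks = ceil(95/0.8) = ceil(118.7500) = 119; reading at tick 119 = 5 + 0.8*119 = 100.2000
Minimum tick count = 65; winners = [1]; smallest index = 1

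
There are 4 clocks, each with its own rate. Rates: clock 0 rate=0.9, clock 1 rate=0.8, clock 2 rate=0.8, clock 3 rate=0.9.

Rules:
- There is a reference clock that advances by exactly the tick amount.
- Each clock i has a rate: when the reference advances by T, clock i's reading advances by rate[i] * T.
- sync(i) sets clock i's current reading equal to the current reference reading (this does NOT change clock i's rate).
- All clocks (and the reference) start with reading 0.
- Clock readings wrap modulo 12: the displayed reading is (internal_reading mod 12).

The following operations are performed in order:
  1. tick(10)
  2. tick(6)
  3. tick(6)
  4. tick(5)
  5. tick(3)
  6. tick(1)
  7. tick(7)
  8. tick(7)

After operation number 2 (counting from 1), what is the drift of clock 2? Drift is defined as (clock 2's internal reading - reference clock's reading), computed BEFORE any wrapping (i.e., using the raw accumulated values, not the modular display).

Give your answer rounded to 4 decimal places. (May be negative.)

Answer: -3.2000

Derivation:
After op 1 tick(10): ref=10.0000 raw=[9.0000 8.0000 8.0000 9.0000]
After op 2 tick(6): ref=16.0000 raw=[14.4000 12.8000 12.8000 14.4000]
Drift of clock 2 after op 2: 12.8000 - 16.0000 = -3.2000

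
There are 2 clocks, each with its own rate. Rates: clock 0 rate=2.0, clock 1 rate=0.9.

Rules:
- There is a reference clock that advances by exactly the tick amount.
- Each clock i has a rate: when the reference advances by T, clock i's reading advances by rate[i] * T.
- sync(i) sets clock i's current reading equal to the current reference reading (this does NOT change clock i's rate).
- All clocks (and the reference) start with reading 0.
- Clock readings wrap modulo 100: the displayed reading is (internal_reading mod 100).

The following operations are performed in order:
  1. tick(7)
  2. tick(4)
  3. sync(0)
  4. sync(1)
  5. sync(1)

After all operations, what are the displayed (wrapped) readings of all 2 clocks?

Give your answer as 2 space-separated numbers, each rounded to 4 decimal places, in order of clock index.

Answer: 11.0000 11.0000

Derivation:
After op 1 tick(7): ref=7.0000 raw=[14.0000 6.3000]
After op 2 tick(4): ref=11.0000 raw=[22.0000 9.9000]
After op 3 sync(0): ref=11.0000 raw=[11.0000 9.9000]
After op 4 sync(1): ref=11.0000 raw=[11.0000 11.0000]
After op 5 sync(1): ref=11.0000 raw=[11.0000 11.0000]
Wrap final raw readings (mod 100): 11.0000 mod 100 = 11.0000; 11.0000 mod 100 = 11.0000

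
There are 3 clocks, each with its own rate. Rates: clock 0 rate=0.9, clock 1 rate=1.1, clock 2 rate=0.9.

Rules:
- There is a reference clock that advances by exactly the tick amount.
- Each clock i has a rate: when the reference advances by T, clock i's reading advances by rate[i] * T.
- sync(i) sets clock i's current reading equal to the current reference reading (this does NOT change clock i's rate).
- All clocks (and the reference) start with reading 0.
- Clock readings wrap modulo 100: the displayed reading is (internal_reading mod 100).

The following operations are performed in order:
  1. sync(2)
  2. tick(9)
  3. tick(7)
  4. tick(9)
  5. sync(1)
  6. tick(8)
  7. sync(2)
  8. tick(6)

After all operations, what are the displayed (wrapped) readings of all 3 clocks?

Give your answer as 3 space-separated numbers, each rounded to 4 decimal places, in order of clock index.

Answer: 35.1000 40.4000 38.4000

Derivation:
After op 1 sync(2): ref=0.0000 raw=[0.0000 0.0000 0.0000]
After op 2 tick(9): ref=9.0000 raw=[8.1000 9.9000 8.1000]
After op 3 tick(7): ref=16.0000 raw=[14.4000 17.6000 14.4000]
After op 4 tick(9): ref=25.0000 raw=[22.5000 27.5000 22.5000]
After op 5 sync(1): ref=25.0000 raw=[22.5000 25.0000 22.5000]
After op 6 tick(8): ref=33.0000 raw=[29.7000 33.8000 29.7000]
After op 7 sync(2): ref=33.0000 raw=[29.7000 33.8000 33.0000]
After op 8 tick(6): ref=39.0000 raw=[35.1000 40.4000 38.4000]
Wrap final raw readings (mod 100): 35.1000 mod 100 = 35.1000; 40.4000 mod 100 = 40.4000; 38.4000 mod 100 = 38.4000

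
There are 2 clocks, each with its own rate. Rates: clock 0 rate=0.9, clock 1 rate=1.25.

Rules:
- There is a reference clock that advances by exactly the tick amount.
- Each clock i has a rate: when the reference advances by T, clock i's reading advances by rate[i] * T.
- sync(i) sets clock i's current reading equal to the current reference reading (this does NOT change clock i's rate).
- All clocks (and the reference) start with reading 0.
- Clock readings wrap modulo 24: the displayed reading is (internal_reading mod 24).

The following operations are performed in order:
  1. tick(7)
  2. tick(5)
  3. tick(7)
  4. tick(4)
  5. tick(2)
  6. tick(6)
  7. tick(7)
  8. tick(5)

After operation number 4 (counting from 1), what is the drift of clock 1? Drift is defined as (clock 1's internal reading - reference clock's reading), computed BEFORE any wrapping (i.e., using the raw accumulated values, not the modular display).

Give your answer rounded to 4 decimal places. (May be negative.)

After op 1 tick(7): ref=7.0000 raw=[6.3000 8.7500]
After op 2 tick(5): ref=12.0000 raw=[10.8000 15.0000]
After op 3 tick(7): ref=19.0000 raw=[17.1000 23.7500]
After op 4 tick(4): ref=23.0000 raw=[20.7000 28.7500]
Drift of clock 1 after op 4: 28.7500 - 23.0000 = 5.7500

Answer: 5.7500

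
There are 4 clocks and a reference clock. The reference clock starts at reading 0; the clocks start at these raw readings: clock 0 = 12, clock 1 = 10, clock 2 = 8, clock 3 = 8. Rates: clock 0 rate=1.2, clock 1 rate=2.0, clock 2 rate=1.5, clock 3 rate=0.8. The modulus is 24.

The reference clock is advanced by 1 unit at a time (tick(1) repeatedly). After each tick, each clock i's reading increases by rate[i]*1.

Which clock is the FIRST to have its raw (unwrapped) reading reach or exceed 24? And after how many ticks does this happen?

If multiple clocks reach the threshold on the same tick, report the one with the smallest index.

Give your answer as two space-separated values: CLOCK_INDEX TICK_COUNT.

Answer: 1 7

Derivation:
clock 0: start=12, rate=1.2, needs 24-12 = 12; ticks = ceil(12/1.2) = ceil(10.0000) = 10; reading at tick 10 = 12 + 1.2*10 = 24.0000
clock 1: start=10, rate=2.0, needs 24-10 = 14; ticks = ceil(14/2.0) = ceil(7.0000) = 7; reading at tick 7 = 10 + 2.0*7 = 24.0000
clock 2: start=8, rate=1.5, needs 24-8 = 16; ticks = ceil(16/1.5) = ceil(10.6667) = 11; reading at tick 11 = 8 + 1.5*11 = 24.5000
clock 3: start=8, rate=0.8, needs 24-8 = 16; ticks = ceil(16/0.8) = ceil(20.0000) = 20; reading at tick 20 = 8 + 0.8*20 = 24.0000
Minimum tick count = 7; winners = [1]; smallest index = 1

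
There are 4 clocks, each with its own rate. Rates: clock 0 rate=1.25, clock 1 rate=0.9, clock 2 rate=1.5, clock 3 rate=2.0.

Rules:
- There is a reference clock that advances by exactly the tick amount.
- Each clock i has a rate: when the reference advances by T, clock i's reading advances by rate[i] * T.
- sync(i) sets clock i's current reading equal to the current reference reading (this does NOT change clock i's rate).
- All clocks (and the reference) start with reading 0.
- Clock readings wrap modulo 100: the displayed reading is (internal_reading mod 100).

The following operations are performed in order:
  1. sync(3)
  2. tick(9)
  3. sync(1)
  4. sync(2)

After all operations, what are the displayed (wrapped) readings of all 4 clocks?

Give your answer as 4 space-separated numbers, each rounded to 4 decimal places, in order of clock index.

Answer: 11.2500 9.0000 9.0000 18.0000

Derivation:
After op 1 sync(3): ref=0.0000 raw=[0.0000 0.0000 0.0000 0.0000]
After op 2 tick(9): ref=9.0000 raw=[11.2500 8.1000 13.5000 18.0000]
After op 3 sync(1): ref=9.0000 raw=[11.2500 9.0000 13.5000 18.0000]
After op 4 sync(2): ref=9.0000 raw=[11.2500 9.0000 9.0000 18.0000]
Wrap final raw readings (mod 100): 11.2500 mod 100 = 11.2500; 9.0000 mod 100 = 9.0000; 9.0000 mod 100 = 9.0000; 18.0000 mod 100 = 18.0000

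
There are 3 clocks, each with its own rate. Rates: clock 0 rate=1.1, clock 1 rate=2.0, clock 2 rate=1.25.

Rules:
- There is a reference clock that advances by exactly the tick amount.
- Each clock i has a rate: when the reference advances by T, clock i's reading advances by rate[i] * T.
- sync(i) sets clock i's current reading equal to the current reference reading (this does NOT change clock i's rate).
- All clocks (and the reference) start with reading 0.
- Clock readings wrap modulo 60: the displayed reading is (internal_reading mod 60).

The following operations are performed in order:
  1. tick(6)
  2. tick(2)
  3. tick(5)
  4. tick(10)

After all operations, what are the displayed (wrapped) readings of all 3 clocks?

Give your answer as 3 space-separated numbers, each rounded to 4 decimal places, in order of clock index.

Answer: 25.3000 46.0000 28.7500

Derivation:
After op 1 tick(6): ref=6.0000 raw=[6.6000 12.0000 7.5000]
After op 2 tick(2): ref=8.0000 raw=[8.8000 16.0000 10.0000]
After op 3 tick(5): ref=13.0000 raw=[14.3000 26.0000 16.2500]
After op 4 tick(10): ref=23.0000 raw=[25.3000 46.0000 28.7500]
Wrap final raw readings (mod 60): 25.3000 mod 60 = 25.3000; 46.0000 mod 60 = 46.0000; 28.7500 mod 60 = 28.7500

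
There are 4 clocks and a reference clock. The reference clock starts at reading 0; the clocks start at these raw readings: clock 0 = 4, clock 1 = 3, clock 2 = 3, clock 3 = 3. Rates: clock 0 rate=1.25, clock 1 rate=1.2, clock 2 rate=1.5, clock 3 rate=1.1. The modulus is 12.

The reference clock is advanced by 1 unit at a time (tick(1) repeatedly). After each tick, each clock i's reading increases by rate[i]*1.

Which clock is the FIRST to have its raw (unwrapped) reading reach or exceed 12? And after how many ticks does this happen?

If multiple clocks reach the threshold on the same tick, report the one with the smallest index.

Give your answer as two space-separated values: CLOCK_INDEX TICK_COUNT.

clock 0: start=4, rate=1.25, needs 12-4 = 8; ticks = ceil(8/1.25) = ceil(6.4000) = 7; reading at tick 7 = 4 + 1.25*7 = 12.7500
clock 1: start=3, rate=1.2, needs 12-3 = 9; ticks = ceil(9/1.2) = ceil(7.5000) = 8; reading at tick 8 = 3 + 1.2*8 = 12.6000
clock 2: start=3, rate=1.5, needs 12-3 = 9; ticks = ceil(9/1.5) = ceil(6.0000) = 6; reading at tick 6 = 3 + 1.5*6 = 12.0000
clock 3: start=3, rate=1.1, needs 12-3 = 9; ticks = ceil(9/1.1) = ceil(8.1818) = 9; reading at tick 9 = 3 + 1.1*9 = 12.9000
Minimum tick count = 6; winners = [2]; smallest index = 2

Answer: 2 6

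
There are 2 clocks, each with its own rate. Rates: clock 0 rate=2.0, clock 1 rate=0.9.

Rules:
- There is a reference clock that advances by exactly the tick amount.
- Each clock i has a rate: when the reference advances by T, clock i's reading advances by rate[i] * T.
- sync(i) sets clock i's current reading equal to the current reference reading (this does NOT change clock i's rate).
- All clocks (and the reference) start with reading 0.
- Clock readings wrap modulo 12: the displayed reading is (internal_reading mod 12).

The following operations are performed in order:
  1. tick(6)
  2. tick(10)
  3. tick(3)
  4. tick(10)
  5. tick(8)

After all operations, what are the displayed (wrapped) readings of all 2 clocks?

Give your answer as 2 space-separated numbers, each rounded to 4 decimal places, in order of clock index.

Answer: 2.0000 9.3000

Derivation:
After op 1 tick(6): ref=6.0000 raw=[12.0000 5.4000]
After op 2 tick(10): ref=16.0000 raw=[32.0000 14.4000]
After op 3 tick(3): ref=19.0000 raw=[38.0000 17.1000]
After op 4 tick(10): ref=29.0000 raw=[58.0000 26.1000]
After op 5 tick(8): ref=37.0000 raw=[74.0000 33.3000]
Wrap final raw readings (mod 12): 74.0000 mod 12 = 2.0000; 33.3000 mod 12 = 9.3000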